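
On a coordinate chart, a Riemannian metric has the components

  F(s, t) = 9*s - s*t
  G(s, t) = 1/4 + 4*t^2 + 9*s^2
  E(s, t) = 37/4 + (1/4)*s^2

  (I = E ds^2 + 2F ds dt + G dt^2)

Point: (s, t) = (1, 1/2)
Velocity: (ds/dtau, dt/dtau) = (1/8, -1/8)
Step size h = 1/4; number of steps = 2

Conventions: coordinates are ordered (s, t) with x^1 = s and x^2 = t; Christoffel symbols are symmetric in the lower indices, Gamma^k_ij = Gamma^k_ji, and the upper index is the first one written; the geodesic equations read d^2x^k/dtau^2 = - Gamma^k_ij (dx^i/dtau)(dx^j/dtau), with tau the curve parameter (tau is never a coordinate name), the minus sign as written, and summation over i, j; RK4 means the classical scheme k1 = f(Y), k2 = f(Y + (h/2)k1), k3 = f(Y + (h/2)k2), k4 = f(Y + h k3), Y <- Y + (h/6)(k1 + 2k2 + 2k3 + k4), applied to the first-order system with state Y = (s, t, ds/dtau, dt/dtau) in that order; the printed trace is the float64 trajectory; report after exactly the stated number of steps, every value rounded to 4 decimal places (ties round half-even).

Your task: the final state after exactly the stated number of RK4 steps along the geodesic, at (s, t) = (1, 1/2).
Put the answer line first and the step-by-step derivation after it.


Answer: s = 1.0654, t = 0.4366, ds/dtau = 0.1366, dt/dtau = -0.1284

f(Y) = (ds/dtau, dt/dtau, -Gamma^s_ij Y'^i Y'^j, -Gamma^t_ij Y'^i Y'^j) with the Gammas evaluated at the stage position; h = 0.250000; intermediate values shown to 6 dp
step 0: s = 1.0000, t = 0.5000, ds/dtau = 0.1250, dt/dtau = -0.1250
step 1:
  k1: at (s, t) = (1.000000, 0.500000), (ds/dtau, dt/dtau) = (0.125000, -0.125000); Gamma_sss = -2.773632, Gamma_sst = -3.044776, Gamma_stt = -4.756219, Gamma_tss = 3.129353, Gamma_tst = 3.402985, Gamma_ttt = 4.139303; k1 = (0.125000, -0.125000, 0.022505, -0.007229)
  k2: at (s, t) = (1.015625, 0.484375), (ds/dtau, dt/dtau) = (0.127813, -0.125904); Gamma_sss = -2.866428, Gamma_sst = -3.192048, Gamma_stt = -4.971014, Gamma_tss = 3.180547, Gamma_tst = 3.509157, Gamma_ttt = 4.290541; k2 = (0.127813, -0.125904, 0.022892, -0.007031)
  k3: at (s, t) = (1.015977, 0.484262), (ds/dtau, dt/dtau) = (0.127861, -0.125879); Gamma_sss = -2.866853, Gamma_sst = -3.193649, Gamma_stt = -4.974030, Gamma_tss = 3.179941, Gamma_tst = 3.509722, Gamma_ttt = 4.292010; k3 = (0.127861, -0.125879, 0.022881, -0.007018)
  k4: at (s, t) = (1.031965, 0.468530), (ds/dtau, dt/dtau) = (0.130720, -0.126755); Gamma_sss = -2.961406, Gamma_sst = -3.347056, Gamma_stt = -5.200492, Gamma_tss = 3.230219, Gamma_tst = 3.617757, Gamma_ttt = 4.448962; k4 = (0.130720, -0.126755, 0.023241, -0.006789)
  Y <- Y + (h/6)(k1 + 2k2 + 2k3 + k4): s = 1.0320, t = 0.4685, ds/dtau = 0.1307, dt/dtau = -0.1268
step 2:
  k1: at (s, t) = (1.031961, 0.468528), (ds/dtau, dt/dtau) = (0.130720, -0.126755); Gamma_sss = -2.961425, Gamma_sst = -3.347063, Gamma_stt = -5.200484, Gamma_tss = 3.230251, Gamma_tst = 3.617776, Gamma_ttt = 4.448973; k1 = (0.130720, -0.126755, 0.023241, -0.006790)
  k2: at (s, t) = (1.048301, 0.452684), (ds/dtau, dt/dtau) = (0.133626, -0.127604); Gamma_sss = -3.057660, Gamma_sst = -3.506630, Gamma_stt = -5.438919, Gamma_tss = 3.279570, Gamma_tst = 3.727579, Gamma_ttt = 4.611662; k2 = (0.133626, -0.127604, 0.023573, -0.006531)
  k3: at (s, t) = (1.048664, 0.452578), (ds/dtau, dt/dtau) = (0.133667, -0.127571); Gamma_sss = -3.057957, Gamma_sst = -3.508218, Gamma_stt = -5.442095, Gamma_tss = 3.278784, Gamma_tst = 3.728005, Gamma_ttt = 4.613094; k3 = (0.133667, -0.127571, 0.023558, -0.006517)
  k4: at (s, t) = (1.065378, 0.436636), (ds/dtau, dt/dtau) = (0.136610, -0.128384); Gamma_sss = -3.155514, Gamma_sst = -3.673858, Gamma_stt = -5.692963, Gamma_tss = 3.326704, Gamma_tst = 3.839178, Gamma_ttt = 4.781377; k4 = (0.136610, -0.128384, 0.023855, -0.006226)
  Y <- Y + (h/6)(k1 + 2k2 + 2k3 + k4): s = 1.0654, t = 0.4366, ds/dtau = 0.1366, dt/dtau = -0.1284


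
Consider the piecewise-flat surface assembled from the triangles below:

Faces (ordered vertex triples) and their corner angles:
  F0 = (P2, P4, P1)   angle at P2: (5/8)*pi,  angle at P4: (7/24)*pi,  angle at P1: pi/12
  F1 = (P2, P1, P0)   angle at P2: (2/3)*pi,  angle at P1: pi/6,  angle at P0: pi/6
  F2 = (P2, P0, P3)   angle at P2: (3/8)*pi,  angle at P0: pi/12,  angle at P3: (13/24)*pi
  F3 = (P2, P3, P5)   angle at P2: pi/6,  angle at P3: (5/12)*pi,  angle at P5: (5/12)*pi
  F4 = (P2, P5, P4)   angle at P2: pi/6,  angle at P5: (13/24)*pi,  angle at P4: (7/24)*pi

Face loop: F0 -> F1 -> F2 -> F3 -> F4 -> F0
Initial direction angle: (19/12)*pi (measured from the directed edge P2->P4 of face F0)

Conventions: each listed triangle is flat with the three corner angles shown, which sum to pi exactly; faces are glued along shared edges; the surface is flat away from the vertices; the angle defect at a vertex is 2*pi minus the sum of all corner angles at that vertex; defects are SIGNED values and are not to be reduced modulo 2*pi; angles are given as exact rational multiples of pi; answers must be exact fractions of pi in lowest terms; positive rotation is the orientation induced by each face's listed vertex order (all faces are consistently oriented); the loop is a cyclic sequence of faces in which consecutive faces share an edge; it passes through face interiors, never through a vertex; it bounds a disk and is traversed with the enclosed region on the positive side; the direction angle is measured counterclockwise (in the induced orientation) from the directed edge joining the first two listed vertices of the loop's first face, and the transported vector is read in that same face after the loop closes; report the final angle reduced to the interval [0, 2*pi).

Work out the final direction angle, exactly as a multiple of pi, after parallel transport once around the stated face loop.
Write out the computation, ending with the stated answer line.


enclosed vertex P2: corner angles sum to 2*pi, defect = 2*pi - 2*pi = 0
adding the enclosed defects to the starting angle (mod 2*pi, induced orientation) gives the holonomy
final angle = (19/12)*pi + 0 = (19/12)*pi (mod 2*pi)

Answer: final direction angle = (19/12)*pi


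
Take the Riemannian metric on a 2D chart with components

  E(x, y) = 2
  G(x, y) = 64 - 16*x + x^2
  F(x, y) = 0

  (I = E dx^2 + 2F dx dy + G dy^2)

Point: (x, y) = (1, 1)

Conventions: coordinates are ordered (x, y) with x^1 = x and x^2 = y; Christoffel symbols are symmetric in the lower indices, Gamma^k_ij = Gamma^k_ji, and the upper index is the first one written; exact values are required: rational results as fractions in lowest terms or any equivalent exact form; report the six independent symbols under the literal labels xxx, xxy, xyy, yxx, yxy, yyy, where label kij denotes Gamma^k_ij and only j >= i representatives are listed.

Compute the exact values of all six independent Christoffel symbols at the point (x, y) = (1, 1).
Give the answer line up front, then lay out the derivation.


Answer: Gamma_xxx = 0, Gamma_xxy = 0, Gamma_xyy = 7/2, Gamma_yxx = 0, Gamma_yxy = -1/7, Gamma_yyy = 0

E = 2, F = 0, G = 49 at the point
E_x = 0, E_y = 0, F_x = 0, F_y = 0, G_x = -14, G_y = 0
EG - F^2 = 98;  g^inv = (1/98) * [[49, 0], [0, 2]]
first-kind symbols [ij,l] = (1/2)(d_i g_jl + d_j g_il - d_l g_ij): [xx,x] = E_x/2 = 0, [xx,y] = F_x - E_y/2 = 0, [xy,x] = E_y/2 = 0, [xy,y] = G_x/2 = -7, [yy,x] = F_y - G_x/2 = 7, [yy,y] = G_y/2 = 0
Gamma^x_ij = (G*[ij,x] - F*[ij,y])/(EG - F^2), Gamma^y_ij = (E*[ij,y] - F*[ij,x])/(EG - F^2)


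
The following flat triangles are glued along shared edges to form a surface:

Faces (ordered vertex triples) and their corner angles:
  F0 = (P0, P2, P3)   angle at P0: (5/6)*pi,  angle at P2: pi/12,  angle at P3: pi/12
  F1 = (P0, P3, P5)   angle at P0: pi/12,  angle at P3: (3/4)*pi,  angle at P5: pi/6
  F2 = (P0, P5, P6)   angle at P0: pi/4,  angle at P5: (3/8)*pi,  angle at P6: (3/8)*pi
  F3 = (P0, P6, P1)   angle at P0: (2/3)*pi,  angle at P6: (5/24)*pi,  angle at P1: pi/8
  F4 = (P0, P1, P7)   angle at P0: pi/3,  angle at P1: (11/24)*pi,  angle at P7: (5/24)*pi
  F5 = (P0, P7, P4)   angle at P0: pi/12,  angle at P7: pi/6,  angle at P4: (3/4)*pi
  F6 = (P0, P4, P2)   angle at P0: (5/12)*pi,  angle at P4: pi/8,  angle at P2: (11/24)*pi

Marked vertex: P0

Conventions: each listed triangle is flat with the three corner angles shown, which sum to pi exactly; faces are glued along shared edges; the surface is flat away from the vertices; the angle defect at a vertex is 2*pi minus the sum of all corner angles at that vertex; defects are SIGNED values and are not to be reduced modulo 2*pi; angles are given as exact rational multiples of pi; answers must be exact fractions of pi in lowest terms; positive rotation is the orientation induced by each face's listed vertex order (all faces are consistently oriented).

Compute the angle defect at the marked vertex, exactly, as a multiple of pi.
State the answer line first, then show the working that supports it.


Answer: defect(P0) = (-2/3)*pi

Sum of corner angles at P0: (8/3)*pi
defect = 2*pi - (8/3)*pi


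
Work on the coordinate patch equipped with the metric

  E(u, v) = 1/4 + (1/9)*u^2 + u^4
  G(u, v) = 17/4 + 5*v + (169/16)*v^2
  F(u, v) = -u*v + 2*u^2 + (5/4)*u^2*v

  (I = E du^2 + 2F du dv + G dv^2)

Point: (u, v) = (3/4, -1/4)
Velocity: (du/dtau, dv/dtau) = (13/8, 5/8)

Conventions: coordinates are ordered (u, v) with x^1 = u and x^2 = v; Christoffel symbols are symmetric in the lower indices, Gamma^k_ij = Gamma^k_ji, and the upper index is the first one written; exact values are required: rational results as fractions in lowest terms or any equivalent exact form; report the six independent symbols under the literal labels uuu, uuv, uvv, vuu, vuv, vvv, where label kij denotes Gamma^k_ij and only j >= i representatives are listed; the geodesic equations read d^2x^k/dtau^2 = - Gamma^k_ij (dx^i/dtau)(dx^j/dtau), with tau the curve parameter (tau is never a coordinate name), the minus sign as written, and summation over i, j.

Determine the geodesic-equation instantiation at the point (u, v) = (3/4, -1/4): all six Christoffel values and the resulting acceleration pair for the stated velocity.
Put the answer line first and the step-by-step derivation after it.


Answer: Gamma_uuu = 356/1551, Gamma_uuv = 0, Gamma_uvv = -6/517, Gamma_vuu = 356/517, Gamma_vuv = 0, Gamma_vvv = -18/517; accelerations (d^2u/dtau^2, d^2v/dtau^2) = (-29857/49632, -29857/16544)

E = 161/256, F = 291/256, G = 937/256 at the point
E_u = 89/48, E_v = 0, F_u = 89/32, F_v = -3/64, G_u = 0, G_v = -9/32
EG - F^2 = 517/512;  g^inv = (512/517) * [[937/256, -291/256], [-291/256, 161/256]]
first-kind symbols [ij,l] = (1/2)(d_i g_jl + d_j g_il - d_l g_ij): [uu,u] = E_u/2 = 89/96, [uu,v] = F_u - E_v/2 = 89/32, [uv,u] = E_v/2 = 0, [uv,v] = G_u/2 = 0, [vv,u] = F_v - G_u/2 = -3/64, [vv,v] = G_v/2 = -9/64
Gamma^u_ij = (G*[ij,u] - F*[ij,v])/(EG - F^2), Gamma^v_ij = (E*[ij,v] - F*[ij,u])/(EG - F^2)
Gamma_uuu = 356/1551, Gamma_uuv = 0, Gamma_uvv = -6/517, Gamma_vuu = 356/517, Gamma_vuv = 0, Gamma_vvv = -18/517
d^2u/dtau^2 = -(Gamma_uuu*(13/8)^2 + 2*Gamma_uuv*(13/8)*(5/8) + Gamma_uvv*(5/8)^2) = -29857/49632
d^2v/dtau^2 = -(Gamma_vuu*(13/8)^2 + 2*Gamma_vuv*(13/8)*(5/8) + Gamma_vvv*(5/8)^2) = -29857/16544


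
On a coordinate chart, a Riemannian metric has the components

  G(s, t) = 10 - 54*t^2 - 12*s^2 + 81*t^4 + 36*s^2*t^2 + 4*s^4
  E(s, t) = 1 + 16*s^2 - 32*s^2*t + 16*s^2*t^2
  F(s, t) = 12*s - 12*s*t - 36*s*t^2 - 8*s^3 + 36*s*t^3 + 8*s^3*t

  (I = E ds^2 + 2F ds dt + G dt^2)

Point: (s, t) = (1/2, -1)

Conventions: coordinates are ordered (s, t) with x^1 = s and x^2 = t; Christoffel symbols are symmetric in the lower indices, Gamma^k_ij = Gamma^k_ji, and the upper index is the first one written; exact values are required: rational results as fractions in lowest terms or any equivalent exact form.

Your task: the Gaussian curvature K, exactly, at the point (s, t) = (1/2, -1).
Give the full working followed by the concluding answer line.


E = 17, F = -26, G = 173/4, EG - F^2 = 237/4 at the point
E_s = 64, E_t = -16, F_s = -60, F_t = 85, G_s = 26, G_t = -234
E_tt = 8, F_st = 174, G_ss = 60
Evaluate Brioschi's two determinant matrices M1, M2 and divide by (EG - F^2)^2.
M1 = [[-E_tt/2 + F_st - G_ss/2, E_s/2, F_s - E_t/2], [F_t - G_s/2, E, F], [G_t/2, F, G]] = [[140, 32, -52], [72, 17, -26], [-117, -26, 173/4]]; det M1 = -93
M2 = [[0, E_t/2, G_s/2], [E_t/2, E, F], [G_s/2, F, G]] = [[0, -8, 13], [-8, 17, -26], [13, -26, 173/4]]; det M2 = -233
det M1 - det M2 = 140; K = 140 / (237/4)^2 = 2240/56169

Answer: K = 2240/56169


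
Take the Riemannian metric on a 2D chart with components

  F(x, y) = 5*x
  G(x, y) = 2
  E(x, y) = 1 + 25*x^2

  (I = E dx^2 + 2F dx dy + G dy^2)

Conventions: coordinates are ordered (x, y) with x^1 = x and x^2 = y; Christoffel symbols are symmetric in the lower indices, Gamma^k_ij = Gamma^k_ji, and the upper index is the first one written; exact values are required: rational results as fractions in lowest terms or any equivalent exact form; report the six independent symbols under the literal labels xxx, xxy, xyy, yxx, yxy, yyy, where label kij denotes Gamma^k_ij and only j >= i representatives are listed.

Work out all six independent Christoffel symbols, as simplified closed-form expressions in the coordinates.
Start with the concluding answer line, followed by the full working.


Answer: Gamma_xxx = 25*x/(25*x^2 + 2), Gamma_xxy = 0, Gamma_xyy = 0, Gamma_yxx = 5/(25*x^2 + 2), Gamma_yxy = 0, Gamma_yyy = 0

E = 1 + 25*x^2; F = 5*x; G = 2
Gamma^k_ij = (1/2) g^{kl} (d_i g_jl + d_j g_il - d_l g_ij), with g^inv = (1/(EG-F^2)) [[G, -F], [-F, E]]
first partials: E_x = 50*x, E_y = 0, F_x = 5, F_y = 0, G_x = 0, G_y = 0
D = EG - F^2 = 2 + 25*x^2
expanded: Gamma^x_xx = (G E_x - 2F F_x + F E_y)/(2D), Gamma^x_xy = (G E_y - F G_x)/(2D), Gamma^x_yy = (2G F_y - G G_x - F G_y)/(2D), Gamma^y_xx = (2E F_x - E E_y - F E_x)/(2D), Gamma^y_xy = (E G_x - F E_y)/(2D), Gamma^y_yy = (E G_y - 2F F_y + F G_x)/(2D); substitute and cancel common factors


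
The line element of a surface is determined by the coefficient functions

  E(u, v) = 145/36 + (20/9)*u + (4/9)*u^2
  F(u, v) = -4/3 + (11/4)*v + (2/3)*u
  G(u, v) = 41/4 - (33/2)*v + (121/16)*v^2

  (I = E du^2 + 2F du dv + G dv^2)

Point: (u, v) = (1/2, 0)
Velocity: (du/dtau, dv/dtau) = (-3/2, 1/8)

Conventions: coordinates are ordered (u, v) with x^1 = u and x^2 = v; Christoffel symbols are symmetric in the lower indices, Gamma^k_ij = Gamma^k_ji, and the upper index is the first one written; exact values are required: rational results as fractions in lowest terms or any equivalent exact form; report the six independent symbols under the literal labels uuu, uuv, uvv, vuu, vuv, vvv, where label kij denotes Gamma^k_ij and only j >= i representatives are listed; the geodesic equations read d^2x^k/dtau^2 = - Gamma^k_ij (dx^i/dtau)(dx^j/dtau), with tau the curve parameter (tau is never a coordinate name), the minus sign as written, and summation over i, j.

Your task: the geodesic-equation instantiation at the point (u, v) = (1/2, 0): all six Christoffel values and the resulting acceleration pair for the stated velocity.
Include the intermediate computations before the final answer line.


E = 21/4, F = -1, G = 41/4 at the point
E_u = 8/3, E_v = 0, F_u = 2/3, F_v = 11/4, G_u = 0, G_v = -33/2
EG - F^2 = 845/16;  g^inv = (16/845) * [[41/4, 1], [1, 21/4]]
first-kind symbols [ij,l] = (1/2)(d_i g_jl + d_j g_il - d_l g_ij): [uu,u] = E_u/2 = 4/3, [uu,v] = F_u - E_v/2 = 2/3, [uv,u] = E_v/2 = 0, [uv,v] = G_u/2 = 0, [vv,u] = F_v - G_u/2 = 11/4, [vv,v] = G_v/2 = -33/4
Gamma^u_ij = (G*[ij,u] - F*[ij,v])/(EG - F^2), Gamma^v_ij = (E*[ij,v] - F*[ij,u])/(EG - F^2)
Gamma_uuu = 688/2535, Gamma_uuv = 0, Gamma_uvv = 319/845, Gamma_vuu = 232/2535, Gamma_vuv = 0, Gamma_vvv = -649/845
d^2u/dtau^2 = -(Gamma_uuu*(-3/2)^2 + 2*Gamma_uuv*(-3/2)*(1/8) + Gamma_uvv*(1/8)^2) = -33343/54080
d^2v/dtau^2 = -(Gamma_vuu*(-3/2)^2 + 2*Gamma_vuv*(-3/2)*(1/8) + Gamma_vvv*(1/8)^2) = -10487/54080

Answer: Gamma_uuu = 688/2535, Gamma_uuv = 0, Gamma_uvv = 319/845, Gamma_vuu = 232/2535, Gamma_vuv = 0, Gamma_vvv = -649/845; accelerations (d^2u/dtau^2, d^2v/dtau^2) = (-33343/54080, -10487/54080)


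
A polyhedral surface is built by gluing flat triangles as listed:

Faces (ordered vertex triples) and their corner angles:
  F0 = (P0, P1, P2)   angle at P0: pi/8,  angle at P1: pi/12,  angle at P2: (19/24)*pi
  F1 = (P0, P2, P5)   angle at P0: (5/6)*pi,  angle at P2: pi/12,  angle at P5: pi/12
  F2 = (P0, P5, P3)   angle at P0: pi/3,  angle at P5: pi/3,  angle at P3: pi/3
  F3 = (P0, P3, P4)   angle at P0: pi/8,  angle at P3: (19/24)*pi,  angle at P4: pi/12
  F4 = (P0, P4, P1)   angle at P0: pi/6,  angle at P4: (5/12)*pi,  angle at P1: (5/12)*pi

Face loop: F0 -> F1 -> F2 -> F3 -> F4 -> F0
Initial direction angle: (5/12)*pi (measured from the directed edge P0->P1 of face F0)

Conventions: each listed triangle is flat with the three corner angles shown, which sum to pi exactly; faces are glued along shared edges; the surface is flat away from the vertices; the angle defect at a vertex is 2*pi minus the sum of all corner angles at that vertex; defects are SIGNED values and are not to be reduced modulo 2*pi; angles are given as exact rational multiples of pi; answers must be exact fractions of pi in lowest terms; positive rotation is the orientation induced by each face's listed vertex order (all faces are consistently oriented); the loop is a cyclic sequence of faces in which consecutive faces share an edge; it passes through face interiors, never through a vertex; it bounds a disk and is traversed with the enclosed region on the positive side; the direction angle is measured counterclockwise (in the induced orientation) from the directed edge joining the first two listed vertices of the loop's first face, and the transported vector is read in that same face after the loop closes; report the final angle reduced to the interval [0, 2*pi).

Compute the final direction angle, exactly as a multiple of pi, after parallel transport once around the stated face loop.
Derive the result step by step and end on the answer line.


enclosed vertex P0: corner angles sum to (19/12)*pi, defect = 2*pi - (19/12)*pi = (5/12)*pi
holonomy = initial angle + sum of enclosed defects (mod 2*pi), positive in the induced orientation
final angle = (5/12)*pi + (5/12)*pi = (5/6)*pi (mod 2*pi)

Answer: final direction angle = (5/6)*pi


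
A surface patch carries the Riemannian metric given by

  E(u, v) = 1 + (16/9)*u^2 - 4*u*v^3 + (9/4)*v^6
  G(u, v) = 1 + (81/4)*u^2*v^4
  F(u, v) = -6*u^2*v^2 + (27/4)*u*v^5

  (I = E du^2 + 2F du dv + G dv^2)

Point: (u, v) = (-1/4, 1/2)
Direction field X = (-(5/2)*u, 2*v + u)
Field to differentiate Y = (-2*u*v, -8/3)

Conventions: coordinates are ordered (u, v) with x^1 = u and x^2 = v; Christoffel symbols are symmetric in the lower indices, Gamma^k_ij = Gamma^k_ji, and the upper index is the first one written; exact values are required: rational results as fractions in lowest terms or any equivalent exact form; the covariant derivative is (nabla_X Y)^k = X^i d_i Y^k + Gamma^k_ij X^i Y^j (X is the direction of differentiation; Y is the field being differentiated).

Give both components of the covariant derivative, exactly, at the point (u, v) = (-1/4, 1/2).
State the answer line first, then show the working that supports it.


Answer: (nabla_X Y)^u = -1039/9956, (nabla_X Y)^v = -783/9956

E = 2929/2304, F = -75/512, G = 1105/1024 at the point
E_u = -25/18, E_v = 75/64, F_u = 123/128, F_v = -231/256, G_u = -81/128, G_v = 81/128
EG - F^2 = 12445/9216;  g^inv = (9216/12445) * [[1105/1024, 75/512], [75/512, 2929/2304]]
first-kind symbols [ij,l] = (1/2)(d_i g_jl + d_j g_il - d_l g_ij): [uu,u] = E_u/2 = -25/36, [uu,v] = F_u - E_v/2 = 3/8, [uv,u] = E_v/2 = 75/128, [uv,v] = G_u/2 = -81/256, [vv,u] = F_v - G_u/2 = -75/128, [vv,v] = G_v/2 = 81/256
Gamma^u_ij = (G*[ij,u] - F*[ij,v])/(EG - F^2), Gamma^v_ij = (E*[ij,v] - F*[ij,u])/(EG - F^2)
Gamma_uuu = -1280/2489, Gamma_uuv = 1080/2489, Gamma_uvv = -1080/2489, Gamma_vuu = 3456/12445, Gamma_vuv = -2916/12445, Gamma_vvv = 2916/12445
X = (5/8, 3/4), Y = (1/4, -8/3) at the point


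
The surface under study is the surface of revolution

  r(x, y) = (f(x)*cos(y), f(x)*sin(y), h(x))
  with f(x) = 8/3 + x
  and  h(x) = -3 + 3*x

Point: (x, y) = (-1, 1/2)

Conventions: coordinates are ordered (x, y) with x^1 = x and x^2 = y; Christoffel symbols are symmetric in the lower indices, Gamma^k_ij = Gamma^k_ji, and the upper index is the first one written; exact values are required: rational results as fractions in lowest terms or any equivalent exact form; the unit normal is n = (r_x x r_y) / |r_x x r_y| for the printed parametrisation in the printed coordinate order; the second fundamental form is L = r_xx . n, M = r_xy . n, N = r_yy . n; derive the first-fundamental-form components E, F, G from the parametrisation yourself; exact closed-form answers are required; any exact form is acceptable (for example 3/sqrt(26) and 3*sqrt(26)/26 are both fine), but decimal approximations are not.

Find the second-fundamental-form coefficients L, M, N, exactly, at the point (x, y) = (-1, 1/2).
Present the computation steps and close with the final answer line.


f = 5/3, f' = 1, f'' = 0, h' = 3, h'' = 0
E = 10, F = 0, G = 25/9; answer radicand W^2 = 10
unnormalised second-form numerators: l = 0, m = 0, n = 5; L = l/sqrt(10), and similarly M = m/sqrt(W^2), N = n/sqrt(W^2)

Answer: L = 0, M = 0, N = sqrt(10)/2


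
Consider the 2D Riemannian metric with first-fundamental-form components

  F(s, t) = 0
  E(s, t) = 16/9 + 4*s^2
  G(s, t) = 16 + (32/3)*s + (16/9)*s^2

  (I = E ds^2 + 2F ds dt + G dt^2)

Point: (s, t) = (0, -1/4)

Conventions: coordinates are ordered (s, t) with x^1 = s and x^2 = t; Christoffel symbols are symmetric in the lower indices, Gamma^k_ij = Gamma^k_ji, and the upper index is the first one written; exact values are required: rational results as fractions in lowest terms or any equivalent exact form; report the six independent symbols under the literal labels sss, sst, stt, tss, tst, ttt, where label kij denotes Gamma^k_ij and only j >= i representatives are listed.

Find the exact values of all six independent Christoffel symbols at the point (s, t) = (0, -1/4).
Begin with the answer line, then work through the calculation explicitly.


Answer: Gamma_sss = 0, Gamma_sst = 0, Gamma_stt = -3, Gamma_tss = 0, Gamma_tst = 1/3, Gamma_ttt = 0

E = 16/9, F = 0, G = 16 at the point
E_s = 0, E_t = 0, F_s = 0, F_t = 0, G_s = 32/3, G_t = 0
EG - F^2 = 256/9;  g^inv = (9/256) * [[16, 0], [0, 16/9]]
first-kind symbols [ij,l] = (1/2)(d_i g_jl + d_j g_il - d_l g_ij): [ss,s] = E_s/2 = 0, [ss,t] = F_s - E_t/2 = 0, [st,s] = E_t/2 = 0, [st,t] = G_s/2 = 16/3, [tt,s] = F_t - G_s/2 = -16/3, [tt,t] = G_t/2 = 0
Gamma^s_ij = (G*[ij,s] - F*[ij,t])/(EG - F^2), Gamma^t_ij = (E*[ij,t] - F*[ij,s])/(EG - F^2)


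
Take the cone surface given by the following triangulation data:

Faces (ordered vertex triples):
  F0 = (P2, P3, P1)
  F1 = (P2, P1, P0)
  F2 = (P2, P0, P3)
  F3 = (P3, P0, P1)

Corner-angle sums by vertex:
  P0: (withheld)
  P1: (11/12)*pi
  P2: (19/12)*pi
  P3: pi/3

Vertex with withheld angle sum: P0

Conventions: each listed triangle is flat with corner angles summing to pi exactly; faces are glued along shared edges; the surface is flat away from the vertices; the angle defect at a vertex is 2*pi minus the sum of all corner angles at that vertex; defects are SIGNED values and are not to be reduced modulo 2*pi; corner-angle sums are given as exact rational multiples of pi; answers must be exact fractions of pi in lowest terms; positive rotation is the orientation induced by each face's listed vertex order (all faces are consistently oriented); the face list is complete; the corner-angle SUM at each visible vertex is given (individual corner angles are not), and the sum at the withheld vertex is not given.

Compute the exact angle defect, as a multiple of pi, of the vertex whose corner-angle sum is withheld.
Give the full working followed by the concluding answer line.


V = 4, E = 6, F = 4; chi = V - E + F = 2
Gauss-Bonnet: total defect = 2*pi*chi = 4*pi; visible defects sum to (19/6)*pi

Answer: defect(P0) = (5/6)*pi


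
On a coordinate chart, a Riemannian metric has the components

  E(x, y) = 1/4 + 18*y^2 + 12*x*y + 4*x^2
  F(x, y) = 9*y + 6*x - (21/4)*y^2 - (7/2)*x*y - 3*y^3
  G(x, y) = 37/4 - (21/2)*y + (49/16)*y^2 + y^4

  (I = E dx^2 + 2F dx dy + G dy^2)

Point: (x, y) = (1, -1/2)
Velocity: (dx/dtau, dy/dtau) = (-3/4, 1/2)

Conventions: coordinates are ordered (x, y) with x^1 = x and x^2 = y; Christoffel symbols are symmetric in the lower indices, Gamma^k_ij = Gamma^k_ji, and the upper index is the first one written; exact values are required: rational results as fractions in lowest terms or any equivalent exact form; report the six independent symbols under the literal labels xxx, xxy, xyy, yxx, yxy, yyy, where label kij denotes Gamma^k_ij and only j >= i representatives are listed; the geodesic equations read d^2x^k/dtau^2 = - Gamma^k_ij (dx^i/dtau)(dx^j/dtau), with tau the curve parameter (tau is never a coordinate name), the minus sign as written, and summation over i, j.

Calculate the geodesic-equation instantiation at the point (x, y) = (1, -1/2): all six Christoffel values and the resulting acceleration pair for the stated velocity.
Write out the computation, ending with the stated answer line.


E = 11/4, F = 37/16, G = 981/64 at the point
E_x = 2, E_y = -6, F_x = 31/4, F_y = 17/2, G_x = 0, G_y = -225/16
EG - F^2 = 4711/128;  g^inv = (128/4711) * [[981/64, -37/16], [-37/16, 11/4]]
first-kind symbols [ij,l] = (1/2)(d_i g_jl + d_j g_il - d_l g_ij): [xx,x] = E_x/2 = 1, [xx,y] = F_x - E_y/2 = 43/4, [xy,x] = E_y/2 = -3, [xy,y] = G_x/2 = 0, [yy,x] = F_y - G_x/2 = 17/2, [yy,y] = G_y/2 = -225/32
Gamma^x_ij = (G*[ij,x] - F*[ij,y])/(EG - F^2), Gamma^y_ij = (E*[ij,y] - F*[ij,x])/(EG - F^2)
Gamma_xxx = -1220/4711, Gamma_xxy = -5886/4711, Gamma_xyy = 10719/2692, Gamma_yxx = 3488/4711, Gamma_yxy = 888/4711, Gamma_yyy = -713/673
d^2x/dtau^2 = -(Gamma_xxx*(-3/4)^2 + 2*Gamma_xxy*(-3/4)*(1/2) + Gamma_xyy*(1/2)^2) = -134685/75376
d^2y/dtau^2 = -(Gamma_yxx*(-3/4)^2 + 2*Gamma_yxy*(-3/4)*(1/2) + Gamma_yyy*(1/2)^2) = -193/18844

Answer: Gamma_xxx = -1220/4711, Gamma_xxy = -5886/4711, Gamma_xyy = 10719/2692, Gamma_yxx = 3488/4711, Gamma_yxy = 888/4711, Gamma_yyy = -713/673; accelerations (d^2x/dtau^2, d^2y/dtau^2) = (-134685/75376, -193/18844)


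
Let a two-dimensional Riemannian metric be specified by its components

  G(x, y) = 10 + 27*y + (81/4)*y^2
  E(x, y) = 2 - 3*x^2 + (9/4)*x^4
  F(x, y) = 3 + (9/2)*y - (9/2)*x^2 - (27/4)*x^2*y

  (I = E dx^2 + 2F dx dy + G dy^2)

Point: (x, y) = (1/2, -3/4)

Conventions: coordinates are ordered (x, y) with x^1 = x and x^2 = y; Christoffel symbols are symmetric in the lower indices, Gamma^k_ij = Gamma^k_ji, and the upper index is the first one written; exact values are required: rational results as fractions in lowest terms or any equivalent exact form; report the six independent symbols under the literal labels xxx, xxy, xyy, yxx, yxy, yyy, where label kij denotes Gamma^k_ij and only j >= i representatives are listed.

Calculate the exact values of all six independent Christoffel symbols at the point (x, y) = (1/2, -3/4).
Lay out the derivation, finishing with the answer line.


E = 89/64, F = -15/64, G = 73/64 at the point
E_x = -15/8, E_y = 0, F_x = 9/16, F_y = 45/16, G_x = 0, G_y = -27/8
EG - F^2 = 49/32;  g^inv = (32/49) * [[73/64, 15/64], [15/64, 89/64]]
first-kind symbols [ij,l] = (1/2)(d_i g_jl + d_j g_il - d_l g_ij): [xx,x] = E_x/2 = -15/16, [xx,y] = F_x - E_y/2 = 9/16, [xy,x] = E_y/2 = 0, [xy,y] = G_x/2 = 0, [yy,x] = F_y - G_x/2 = 45/16, [yy,y] = G_y/2 = -27/16
Gamma^x_ij = (G*[ij,x] - F*[ij,y])/(EG - F^2), Gamma^y_ij = (E*[ij,y] - F*[ij,x])/(EG - F^2)

Answer: Gamma_xxx = -30/49, Gamma_xxy = 0, Gamma_xyy = 90/49, Gamma_yxx = 18/49, Gamma_yxy = 0, Gamma_yyy = -54/49


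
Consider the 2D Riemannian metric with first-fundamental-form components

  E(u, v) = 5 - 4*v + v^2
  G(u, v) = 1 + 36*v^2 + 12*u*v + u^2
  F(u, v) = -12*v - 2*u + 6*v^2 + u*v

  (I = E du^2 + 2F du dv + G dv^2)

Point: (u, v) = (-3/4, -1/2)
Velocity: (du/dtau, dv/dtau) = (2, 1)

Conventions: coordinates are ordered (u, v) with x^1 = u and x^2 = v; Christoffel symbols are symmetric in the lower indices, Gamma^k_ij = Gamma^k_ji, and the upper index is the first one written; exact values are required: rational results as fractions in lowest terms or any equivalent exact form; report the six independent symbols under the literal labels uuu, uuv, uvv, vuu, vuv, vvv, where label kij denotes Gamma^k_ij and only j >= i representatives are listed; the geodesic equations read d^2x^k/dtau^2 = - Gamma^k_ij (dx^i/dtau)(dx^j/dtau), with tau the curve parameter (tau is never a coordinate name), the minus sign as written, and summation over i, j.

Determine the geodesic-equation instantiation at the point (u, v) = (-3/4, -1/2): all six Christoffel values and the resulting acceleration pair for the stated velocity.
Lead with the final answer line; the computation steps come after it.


Answer: Gamma_uuu = 0, Gamma_uuv = -40/341, Gamma_uvv = -240/341, Gamma_vuu = 0, Gamma_vuv = -60/341, Gamma_vvv = -360/341; accelerations (d^2u/dtau^2, d^2v/dtau^2) = (400/341, 600/341)

E = 29/4, F = 75/8, G = 241/16 at the point
E_u = 0, E_v = -5, F_u = -5/2, F_v = -75/4, G_u = -15/2, G_v = -45
EG - F^2 = 341/16;  g^inv = (16/341) * [[241/16, -75/8], [-75/8, 29/4]]
first-kind symbols [ij,l] = (1/2)(d_i g_jl + d_j g_il - d_l g_ij): [uu,u] = E_u/2 = 0, [uu,v] = F_u - E_v/2 = 0, [uv,u] = E_v/2 = -5/2, [uv,v] = G_u/2 = -15/4, [vv,u] = F_v - G_u/2 = -15, [vv,v] = G_v/2 = -45/2
Gamma^u_ij = (G*[ij,u] - F*[ij,v])/(EG - F^2), Gamma^v_ij = (E*[ij,v] - F*[ij,u])/(EG - F^2)
Gamma_uuu = 0, Gamma_uuv = -40/341, Gamma_uvv = -240/341, Gamma_vuu = 0, Gamma_vuv = -60/341, Gamma_vvv = -360/341
d^2u/dtau^2 = -(Gamma_uuu*(2)^2 + 2*Gamma_uuv*(2)*(1) + Gamma_uvv*(1)^2) = 400/341
d^2v/dtau^2 = -(Gamma_vuu*(2)^2 + 2*Gamma_vuv*(2)*(1) + Gamma_vvv*(1)^2) = 600/341


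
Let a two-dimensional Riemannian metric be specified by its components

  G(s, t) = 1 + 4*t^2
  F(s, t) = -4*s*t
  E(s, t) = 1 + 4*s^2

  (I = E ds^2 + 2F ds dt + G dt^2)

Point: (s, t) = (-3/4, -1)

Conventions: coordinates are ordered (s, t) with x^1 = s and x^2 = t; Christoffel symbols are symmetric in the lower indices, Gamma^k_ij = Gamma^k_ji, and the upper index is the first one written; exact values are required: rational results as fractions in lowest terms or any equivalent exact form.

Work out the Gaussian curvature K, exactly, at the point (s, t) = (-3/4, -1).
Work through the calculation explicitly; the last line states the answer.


E = 13/4, F = -3, G = 5, EG - F^2 = 29/4 at the point
E_s = -6, E_t = 0, F_s = 4, F_t = 3, G_s = 0, G_t = -8
E_tt = 0, F_st = -4, G_ss = 0
Brioschi: K = (det M1 - det M2) / (EG - F^2)^2 with the standard first/second-derivative matrices M1, M2.
M1 = [[-E_tt/2 + F_st - G_ss/2, E_s/2, F_s - E_t/2], [F_t - G_s/2, E, F], [G_t/2, F, G]] = [[-4, -3, 4], [3, 13/4, -3], [-4, -3, 5]]; det M1 = -4
M2 = [[0, E_t/2, G_s/2], [E_t/2, E, F], [G_s/2, F, G]] = [[0, 0, 0], [0, 13/4, -3], [0, -3, 5]]; det M2 = 0
det M1 - det M2 = -4; K = -4 / (29/4)^2 = -64/841

Answer: K = -64/841


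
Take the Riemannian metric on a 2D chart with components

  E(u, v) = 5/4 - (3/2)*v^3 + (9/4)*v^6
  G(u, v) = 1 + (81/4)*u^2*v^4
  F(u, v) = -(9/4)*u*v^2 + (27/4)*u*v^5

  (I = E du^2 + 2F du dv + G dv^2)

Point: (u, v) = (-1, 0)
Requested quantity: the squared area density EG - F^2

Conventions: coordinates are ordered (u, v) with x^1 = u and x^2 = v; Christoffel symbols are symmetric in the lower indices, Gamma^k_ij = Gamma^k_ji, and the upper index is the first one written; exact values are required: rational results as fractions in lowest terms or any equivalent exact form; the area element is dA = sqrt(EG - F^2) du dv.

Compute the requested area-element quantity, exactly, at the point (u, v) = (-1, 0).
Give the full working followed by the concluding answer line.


E = 5/4, F = 0, G = 1; EG - F^2 = 5/4

Answer: EG - F^2 = 5/4


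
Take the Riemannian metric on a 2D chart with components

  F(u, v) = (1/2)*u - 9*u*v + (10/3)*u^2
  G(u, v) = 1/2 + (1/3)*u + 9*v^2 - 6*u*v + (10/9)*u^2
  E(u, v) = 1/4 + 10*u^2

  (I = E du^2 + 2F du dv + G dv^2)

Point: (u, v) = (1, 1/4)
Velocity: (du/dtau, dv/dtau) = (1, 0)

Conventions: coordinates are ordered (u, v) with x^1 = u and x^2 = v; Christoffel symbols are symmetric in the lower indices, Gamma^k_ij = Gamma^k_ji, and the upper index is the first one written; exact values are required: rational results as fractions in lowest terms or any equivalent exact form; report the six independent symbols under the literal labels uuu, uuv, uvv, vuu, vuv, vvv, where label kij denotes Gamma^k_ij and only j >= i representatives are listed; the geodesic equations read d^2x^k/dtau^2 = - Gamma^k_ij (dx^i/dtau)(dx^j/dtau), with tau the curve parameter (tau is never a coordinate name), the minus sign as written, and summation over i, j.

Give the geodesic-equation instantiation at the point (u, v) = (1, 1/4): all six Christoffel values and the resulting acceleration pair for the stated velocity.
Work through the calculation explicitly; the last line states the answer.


E = 41/4, F = 19/12, G = 145/144 at the point
E_u = 20, E_v = 0, F_u = 59/12, F_v = -9, G_u = 19/18, G_v = -3/2
EG - F^2 = 4501/576;  g^inv = (576/4501) * [[145/144, -19/12], [-19/12, 41/4]]
first-kind symbols [ij,l] = (1/2)(d_i g_jl + d_j g_il - d_l g_ij): [uu,u] = E_u/2 = 10, [uu,v] = F_u - E_v/2 = 59/12, [uv,u] = E_v/2 = 0, [uv,v] = G_u/2 = 19/36, [vv,u] = F_v - G_u/2 = -343/36, [vv,v] = G_v/2 = -3/4
Gamma^u_ij = (G*[ij,u] - F*[ij,v])/(EG - F^2), Gamma^v_ij = (E*[ij,v] - F*[ij,u])/(EG - F^2)
Gamma_uuu = 188/643, Gamma_uuv = -1444/13503, Gamma_uvv = -43579/40509, Gamma_vuu = 2844/643, Gamma_vuv = 3116/4501, Gamma_vvv = 12784/13503
d^2u/dtau^2 = -(Gamma_uuu*(1)^2 + 2*Gamma_uuv*(1)*(0) + Gamma_uvv*(0)^2) = -188/643
d^2v/dtau^2 = -(Gamma_vuu*(1)^2 + 2*Gamma_vuv*(1)*(0) + Gamma_vvv*(0)^2) = -2844/643

Answer: Gamma_uuu = 188/643, Gamma_uuv = -1444/13503, Gamma_uvv = -43579/40509, Gamma_vuu = 2844/643, Gamma_vuv = 3116/4501, Gamma_vvv = 12784/13503; accelerations (d^2u/dtau^2, d^2v/dtau^2) = (-188/643, -2844/643)


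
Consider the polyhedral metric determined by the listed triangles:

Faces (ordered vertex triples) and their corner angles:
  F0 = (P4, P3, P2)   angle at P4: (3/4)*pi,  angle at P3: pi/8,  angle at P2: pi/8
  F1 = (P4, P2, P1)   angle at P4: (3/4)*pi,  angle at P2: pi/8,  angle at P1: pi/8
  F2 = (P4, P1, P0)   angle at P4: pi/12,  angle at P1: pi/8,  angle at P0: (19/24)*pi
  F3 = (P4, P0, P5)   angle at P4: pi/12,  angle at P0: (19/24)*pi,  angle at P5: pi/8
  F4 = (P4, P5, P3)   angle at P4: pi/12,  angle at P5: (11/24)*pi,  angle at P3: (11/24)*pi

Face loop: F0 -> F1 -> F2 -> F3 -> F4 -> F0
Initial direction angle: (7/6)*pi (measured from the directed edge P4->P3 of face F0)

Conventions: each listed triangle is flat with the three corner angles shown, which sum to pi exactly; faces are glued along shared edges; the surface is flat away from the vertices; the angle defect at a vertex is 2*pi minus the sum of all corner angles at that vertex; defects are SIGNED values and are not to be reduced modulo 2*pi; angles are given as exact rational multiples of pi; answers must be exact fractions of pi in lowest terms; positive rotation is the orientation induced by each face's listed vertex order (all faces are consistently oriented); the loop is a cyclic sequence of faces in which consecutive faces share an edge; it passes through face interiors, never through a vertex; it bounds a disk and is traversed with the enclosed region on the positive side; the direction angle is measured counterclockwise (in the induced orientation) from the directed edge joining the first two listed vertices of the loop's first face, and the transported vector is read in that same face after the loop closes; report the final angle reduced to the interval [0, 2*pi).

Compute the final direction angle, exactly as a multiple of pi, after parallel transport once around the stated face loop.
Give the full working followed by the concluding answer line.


enclosed vertex P4: corner angles sum to (7/4)*pi, defect = 2*pi - (7/4)*pi = pi/4
the final direction is the initial angle plus the enclosed defects, taken mod 2*pi in the induced orientation
final angle = (7/6)*pi + pi/4 = (17/12)*pi (mod 2*pi)

Answer: final direction angle = (17/12)*pi


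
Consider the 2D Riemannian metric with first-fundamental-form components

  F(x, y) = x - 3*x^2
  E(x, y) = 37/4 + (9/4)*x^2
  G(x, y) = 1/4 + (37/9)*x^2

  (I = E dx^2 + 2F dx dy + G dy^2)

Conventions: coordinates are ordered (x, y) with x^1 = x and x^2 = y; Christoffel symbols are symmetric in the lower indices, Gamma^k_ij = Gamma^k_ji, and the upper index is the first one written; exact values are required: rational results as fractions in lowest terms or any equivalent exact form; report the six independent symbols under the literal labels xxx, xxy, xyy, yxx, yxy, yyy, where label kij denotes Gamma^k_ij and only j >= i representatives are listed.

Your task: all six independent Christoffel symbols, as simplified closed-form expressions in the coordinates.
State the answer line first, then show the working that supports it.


Answer: Gamma_xxx = (-1260*x^3 + 1296*x^2 - 63*x)/(36*x^4 + 864*x^3 + 5413*x^2 + 333), Gamma_xxy = (1776*x^3 - 592*x^2)/(36*x^4 + 864*x^3 + 5413*x^2 + 333), Gamma_xyy = (-21904*x^3 - 1332*x)/(324*x^4 + 7776*x^3 + 48717*x^2 + 2997), Gamma_yxx = (-972*x^3 - 7992*x + 1332)/(36*x^4 + 864*x^3 + 5413*x^2 + 333), Gamma_yxy = (1332*x^3 + 5476*x)/(36*x^4 + 864*x^3 + 5413*x^2 + 333), Gamma_yyy = (-1776*x^3 + 592*x^2)/(36*x^4 + 864*x^3 + 5413*x^2 + 333)

E = 37/4 + (9/4)*x^2; F = x - 3*x^2; G = 1/4 + (37/9)*x^2
Gamma^k_ij = (1/2) g^{kl} (d_i g_jl + d_j g_il - d_l g_ij), with g^inv = (1/(EG-F^2)) [[G, -F], [-F, E]]
first partials: E_x = (9/2)*x, E_y = 0, F_x = 1 - 6*x, F_y = 0, G_x = (74/9)*x, G_y = 0
D = EG - F^2 = 37/16 + (5413/144)*x^2 + 6*x^3 + (1/4)*x^4
expanded: Gamma^x_xx = (G E_x - 2F F_x + F E_y)/(2D), Gamma^x_xy = (G E_y - F G_x)/(2D), Gamma^x_yy = (2G F_y - G G_x - F G_y)/(2D), Gamma^y_xx = (2E F_x - E E_y - F E_x)/(2D), Gamma^y_xy = (E G_x - F E_y)/(2D), Gamma^y_yy = (E G_y - 2F F_y + F G_x)/(2D); substitute and cancel common factors


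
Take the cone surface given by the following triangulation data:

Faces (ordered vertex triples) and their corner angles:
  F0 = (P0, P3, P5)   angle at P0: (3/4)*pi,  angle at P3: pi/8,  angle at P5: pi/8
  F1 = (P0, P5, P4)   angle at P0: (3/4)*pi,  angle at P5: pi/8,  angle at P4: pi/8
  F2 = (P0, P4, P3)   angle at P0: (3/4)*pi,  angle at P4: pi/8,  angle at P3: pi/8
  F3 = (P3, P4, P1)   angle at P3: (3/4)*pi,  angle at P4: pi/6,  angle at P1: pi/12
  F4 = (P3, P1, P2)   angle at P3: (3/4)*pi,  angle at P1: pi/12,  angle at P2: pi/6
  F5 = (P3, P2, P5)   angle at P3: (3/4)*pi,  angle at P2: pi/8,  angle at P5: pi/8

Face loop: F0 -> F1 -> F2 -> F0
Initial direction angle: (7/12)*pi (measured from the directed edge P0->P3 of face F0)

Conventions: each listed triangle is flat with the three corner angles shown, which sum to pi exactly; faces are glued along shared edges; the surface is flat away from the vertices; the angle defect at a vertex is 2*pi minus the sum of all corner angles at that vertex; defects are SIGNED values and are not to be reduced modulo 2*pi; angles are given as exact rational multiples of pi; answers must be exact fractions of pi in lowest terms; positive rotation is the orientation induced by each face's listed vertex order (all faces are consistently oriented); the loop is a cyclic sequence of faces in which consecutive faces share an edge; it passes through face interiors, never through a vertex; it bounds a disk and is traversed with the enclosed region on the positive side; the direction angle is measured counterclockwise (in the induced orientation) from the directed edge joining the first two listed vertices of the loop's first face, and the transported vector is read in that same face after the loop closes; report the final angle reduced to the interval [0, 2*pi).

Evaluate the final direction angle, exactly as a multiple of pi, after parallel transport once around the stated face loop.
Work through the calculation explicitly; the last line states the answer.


enclosed vertex P0: corner angles sum to (9/4)*pi, defect = 2*pi - (9/4)*pi = -pi/4
adding the enclosed defects to the starting angle (mod 2*pi, induced orientation) gives the holonomy
final angle = (7/12)*pi - pi/4 = pi/3 (mod 2*pi)

Answer: final direction angle = pi/3
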